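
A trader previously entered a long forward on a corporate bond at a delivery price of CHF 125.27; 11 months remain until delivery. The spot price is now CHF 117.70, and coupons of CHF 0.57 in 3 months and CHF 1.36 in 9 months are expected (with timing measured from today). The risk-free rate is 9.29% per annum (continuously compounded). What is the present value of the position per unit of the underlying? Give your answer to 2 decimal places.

CHF 0.83

PV(remaining coupons) I = 0.57·e^(−0.0929·3/12) + 1.36·e^(−0.0929·9/12) = 1.8254
Current forward F = (S − I)·e^(rT) = (117.70 − 1.8254)·e^(0.0929·11/12) = 115.8746 × 1.088889 = 126.1746
Value (long) = (F − K)·e^(−rT) = (126.1746 − 125.27) × 0.918367 = 0.8308
Value = CHF 0.83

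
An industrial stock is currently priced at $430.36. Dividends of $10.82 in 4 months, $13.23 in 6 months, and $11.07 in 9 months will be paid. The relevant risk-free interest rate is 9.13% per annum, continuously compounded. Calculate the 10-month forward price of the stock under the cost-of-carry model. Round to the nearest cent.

$428.26

PV(dividends) I = 10.82·e^(−0.0913·4/12) + 13.23·e^(−0.0913·6/12) + 11.07·e^(−0.0913·9/12)
I = 10.4957 + 12.6396 + 10.3374 = 33.4727
F = (S − I)·e^(rT) = (430.36 − 33.4727) · e^(0.0913·10/12)
= 396.8873 · e^0.076083 = 396.8873 × 1.079052 = $428.26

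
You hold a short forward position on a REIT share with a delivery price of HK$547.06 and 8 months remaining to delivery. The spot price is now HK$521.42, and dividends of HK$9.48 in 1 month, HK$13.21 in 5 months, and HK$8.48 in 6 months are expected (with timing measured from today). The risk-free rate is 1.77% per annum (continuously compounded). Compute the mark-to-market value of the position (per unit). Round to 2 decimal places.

PV(remaining dividends) I = 9.48·e^(−0.0177·1/12) + 13.21·e^(−0.0177·5/12) + 8.48·e^(−0.0177·6/12) = 30.9842
Current forward F = (S − I)·e^(rT) = (521.42 − 30.9842)·e^(0.0177·8/12) = 490.4358 × 1.011870 = 496.2573
Value (long) = (F − K)·e^(−rT) = (496.2573 − 547.06) × 0.988269 = -50.2067
Short position value = −(long value) = HK$50.21

HK$50.21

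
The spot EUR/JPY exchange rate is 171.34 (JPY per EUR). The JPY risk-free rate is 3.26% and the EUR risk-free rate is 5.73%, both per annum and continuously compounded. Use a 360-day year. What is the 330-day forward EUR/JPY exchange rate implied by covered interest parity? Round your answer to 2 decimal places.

F = S·e^((r_JPY − r_EUR)T) = 171.34 · e^((0.0326 − 0.0573) × 330/360)
= 171.34 · e^-0.022642 = 171.34 × 0.977612
F = 167.50 JPY per EUR

167.50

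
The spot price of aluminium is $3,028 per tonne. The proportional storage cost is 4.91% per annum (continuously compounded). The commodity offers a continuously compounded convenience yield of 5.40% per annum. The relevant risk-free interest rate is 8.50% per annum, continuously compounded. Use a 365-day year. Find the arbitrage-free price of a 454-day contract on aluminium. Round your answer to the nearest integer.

$3,345 per tonne

Net carry = r + u − y = 0.0850 + 0.0491 − 0.0540 = 0.0801
F = S·e^((r+u−y)T) = 3028 · e^(0.0801 × 454/365) = 3028 · e^0.099631
= 3028 × 1.104763 = $3,345 per tonne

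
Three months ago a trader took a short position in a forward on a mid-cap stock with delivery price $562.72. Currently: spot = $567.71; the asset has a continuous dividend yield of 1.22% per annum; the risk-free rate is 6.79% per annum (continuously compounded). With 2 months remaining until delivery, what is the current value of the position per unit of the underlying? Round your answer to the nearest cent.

-$10.17

Current fair forward for the remaining 2 months: F = S·e^((r − q)·T), (r − q) = 0.0679 − 0.0122 = 0.0557
F = 567.71 · e^(0.0557 × 2/12) = 567.71 × 1.009327 = 573.0050
Value of long forward = (F − K)·e^(−rT) = (573.0050 − 562.72) · e^(−0.0679·2/12)
= 10.2850 × 0.988747 = 10.17
Short position value = −(long value) = -$10.17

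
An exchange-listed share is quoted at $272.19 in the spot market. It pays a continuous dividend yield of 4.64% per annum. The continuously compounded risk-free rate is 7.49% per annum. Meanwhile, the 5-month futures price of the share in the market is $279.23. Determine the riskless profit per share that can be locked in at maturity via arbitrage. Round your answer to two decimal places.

Fair futures: F* = S·e^(carry·T), with carry = (r − q) = 0.0749 − 0.0464 = 0.0285
F* = 272.19 · e^(0.0285 × 5/12) = 272.19 · e^0.011875 = 272.19 × 1.011946 = $275.4416
Market $279.23 > fair $275.4416: forward overpriced → cash-and-carry (buy spot, short the forward).
At maturity, profit = |F_mkt − F*| = |279.23 − 275.4416| = $3.79 per share

$3.79 per share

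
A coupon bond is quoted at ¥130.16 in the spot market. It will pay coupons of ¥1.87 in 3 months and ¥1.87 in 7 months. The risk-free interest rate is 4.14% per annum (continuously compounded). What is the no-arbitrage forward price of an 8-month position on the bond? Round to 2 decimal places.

¥130.02

PV(coupons) I = 1.87·e^(−0.0414·3/12) + 1.87·e^(−0.0414·7/12)
I = 1.8507 + 1.8254 = 3.6761
F = (S − I)·e^(rT) = (130.16 − 3.6761) · e^(0.0414·8/12)
= 126.4839 · e^0.027600 = 126.4839 × 1.027984 = ¥130.02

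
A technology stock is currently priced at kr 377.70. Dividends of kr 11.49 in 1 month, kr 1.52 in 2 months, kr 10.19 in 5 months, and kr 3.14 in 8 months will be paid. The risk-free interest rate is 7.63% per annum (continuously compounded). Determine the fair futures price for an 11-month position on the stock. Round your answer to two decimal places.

kr 377.42

PV(dividends) I = 11.49·e^(−0.0763·1/12) + 1.52·e^(−0.0763·2/12) + 10.19·e^(−0.0763·5/12) + 3.14·e^(−0.0763·8/12)
I = 11.4172 + 1.5008 + 9.8711 + 2.9843 = 25.7734
F = (S − I)·e^(rT) = (377.70 − 25.7734) · e^(0.0763·11/12)
= 351.9266 · e^0.069942 = 351.9266 × 1.072446 = kr 377.42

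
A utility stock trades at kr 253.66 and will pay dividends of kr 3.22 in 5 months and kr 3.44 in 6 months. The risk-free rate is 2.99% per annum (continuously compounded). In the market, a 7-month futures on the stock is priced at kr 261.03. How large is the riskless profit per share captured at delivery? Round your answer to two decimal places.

kr 9.59 per share

PV(dividends) I = 3.22·e^(−0.0299·5/12) + 3.44·e^(−0.0299·6/12) = 6.5691
Fair futures F* = (S − I)·e^(rT) = (253.66 − 6.5691)·e^0.017442 = 247.0909 × 1.017595 = 251.4385
Market kr 261.03 > fair 251.4385: forward overpriced → cash-and-carry (borrow at r, buy the stock and collect the dividends, short the forward).
Profit at T = |F_mkt − F*| = |261.03 − 251.4385| = kr 9.59 per share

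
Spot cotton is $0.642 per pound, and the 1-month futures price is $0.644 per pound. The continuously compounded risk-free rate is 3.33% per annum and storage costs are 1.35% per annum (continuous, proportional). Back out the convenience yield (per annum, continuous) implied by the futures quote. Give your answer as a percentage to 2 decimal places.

0.95%

F = S·e^((r+u−y)T) ⇒ (r+u−y) = ln(F/S)/T
ln(0.644/0.642) = 0.003110; /T ⇒ 0.037320
y = r + u − ln(F/S)/T = 0.0333 + 0.0135 − 0.037320 = 0.009480
y = 0.95%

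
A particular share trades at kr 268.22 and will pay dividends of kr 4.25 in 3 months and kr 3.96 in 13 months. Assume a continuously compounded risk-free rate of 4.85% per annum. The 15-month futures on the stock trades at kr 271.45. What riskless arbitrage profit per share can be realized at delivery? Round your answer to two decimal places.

PV(dividends) I = 4.25·e^(−0.0485·3/12) + 3.96·e^(−0.0485·13/12) = 7.9561
Fair futures F* = (S − I)·e^(rT) = (268.22 − 7.9561)·e^0.060625 = 260.2639 × 1.062500 = 276.5304
Market kr 271.45 < fair 276.5304: forward underpriced → reverse cash-and-carry (short the stock, invest proceeds at r, pay the dividends, go long the forward).
Profit at T = |F_mkt − F*| = |271.45 − 276.5304| = kr 5.08 per share

kr 5.08 per share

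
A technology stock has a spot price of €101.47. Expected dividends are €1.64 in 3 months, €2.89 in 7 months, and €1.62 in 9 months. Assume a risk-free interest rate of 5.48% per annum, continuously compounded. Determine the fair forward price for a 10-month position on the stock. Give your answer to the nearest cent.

PV(dividends) I = 1.64·e^(−0.0548·3/12) + 2.89·e^(−0.0548·7/12) + 1.62·e^(−0.0548·9/12)
I = 1.6177 + 2.7991 + 1.5548 = 5.9716
F = (S − I)·e^(rT) = (101.47 − 5.9716) · e^(0.0548·10/12)
= 95.4984 · e^0.045667 = 95.4984 × 1.046726 = €99.96

€99.96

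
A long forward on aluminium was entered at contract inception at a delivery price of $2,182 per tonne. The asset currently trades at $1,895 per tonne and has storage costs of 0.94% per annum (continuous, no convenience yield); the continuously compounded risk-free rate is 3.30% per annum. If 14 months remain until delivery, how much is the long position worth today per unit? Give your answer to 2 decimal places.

Current fair forward for the remaining 14 months: F = S·e^((r + u)·T), (r + u) = 0.0330 + 0.0094 = 0.0424
F = 1895 · e^(0.0424 × 14/12) = 1895 × 1.05071057 = 1991.0965
Value of long forward = (F − K)·e^(−rT) = (1991.0965 − 2182) · e^(−0.0330·14/12)
= -190.9035 × 0.96223170 = -183.69

-$183.69 per tonne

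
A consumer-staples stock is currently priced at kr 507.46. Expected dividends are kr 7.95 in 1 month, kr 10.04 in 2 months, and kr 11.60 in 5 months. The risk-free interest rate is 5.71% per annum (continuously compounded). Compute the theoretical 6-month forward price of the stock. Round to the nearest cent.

PV(dividends) I = 7.95·e^(−0.0571·1/12) + 10.04·e^(−0.0571·2/12) + 11.60·e^(−0.0571·5/12)
I = 7.9123 + 9.9449 + 11.3273 = 29.1845
F = (S − I)·e^(rT) = (507.46 − 29.1845) · e^(0.0571·6/12)
= 478.2755 · e^0.028550 = 478.2755 × 1.028961 = kr 492.13

kr 492.13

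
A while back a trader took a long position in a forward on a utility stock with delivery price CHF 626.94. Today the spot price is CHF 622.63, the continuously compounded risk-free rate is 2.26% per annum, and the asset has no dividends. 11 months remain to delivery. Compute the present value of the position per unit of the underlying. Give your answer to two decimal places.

CHF 8.54

Current fair forward for the remaining 11 months: F = S·e^(r·T), r = 0.0226
F = 622.63 · e^(0.0226 × 11/12) = 622.63 × 1.020933 = 635.6635
Value of long forward = (F − K)·e^(−rT) = (635.6635 − 626.94) · e^(−0.0226·11/12)
= 8.7235 × 0.979496 = 8.54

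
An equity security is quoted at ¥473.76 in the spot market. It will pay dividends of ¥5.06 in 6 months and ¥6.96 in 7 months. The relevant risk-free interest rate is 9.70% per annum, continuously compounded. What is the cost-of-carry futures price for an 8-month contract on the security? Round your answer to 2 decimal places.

PV(dividends) I = 5.06·e^(−0.0970·6/12) + 6.96·e^(−0.0970·7/12)
I = 4.8204 + 6.5771 = 11.3975
F = (S − I)·e^(rT) = (473.76 − 11.3975) · e^(0.0970·8/12)
= 462.3625 · e^0.064667 = 462.3625 × 1.066804 = ¥493.25

¥493.25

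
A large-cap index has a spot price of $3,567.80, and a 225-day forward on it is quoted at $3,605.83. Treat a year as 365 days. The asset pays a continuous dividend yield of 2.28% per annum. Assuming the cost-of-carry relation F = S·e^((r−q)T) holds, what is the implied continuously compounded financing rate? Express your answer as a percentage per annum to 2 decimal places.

4.00%

From F = S·e^((r−q)T): (r − q) = ln(F/S)/T
ln(3605.83/3567.80) = ln(1.010659) = 0.010603
(r − q) = 0.010603 / (225/365) = 0.017200
r = ln(F/S)/T + q = 0.017200 + 0.0228 = 0.040000
r = 4.00%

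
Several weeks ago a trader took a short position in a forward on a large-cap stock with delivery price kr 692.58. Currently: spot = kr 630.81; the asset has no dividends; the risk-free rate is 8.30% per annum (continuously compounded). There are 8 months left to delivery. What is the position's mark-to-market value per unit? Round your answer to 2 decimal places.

Current fair forward for the remaining 8 months: F = S·e^(r·T), r = 0.0830
F = 630.81 · e^(0.0830 × 8/12) = 630.81 × 1.056893 = 666.6987
Value of long forward = (F − K)·e^(−rT) = (666.6987 − 692.58) · e^(−0.0830·8/12)
= -25.8813 × 0.946170 = -24.49
Short position value = −(long value) = kr 24.49

kr 24.49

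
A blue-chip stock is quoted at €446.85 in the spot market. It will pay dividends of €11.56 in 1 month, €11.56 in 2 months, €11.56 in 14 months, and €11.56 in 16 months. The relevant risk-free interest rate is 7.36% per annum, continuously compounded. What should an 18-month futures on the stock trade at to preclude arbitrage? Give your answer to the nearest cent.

€449.88

PV(dividends) I = 11.56·e^(−0.0736·1/12) + 11.56·e^(−0.0736·2/12) + 11.56·e^(−0.0736·14/12) + 11.56·e^(−0.0736·16/12)
I = 11.4893 + 11.4191 + 10.6088 + 10.4795 = 43.9967
F = (S − I)·e^(rT) = (446.85 − 43.9967) · e^(0.0736·18/12)
= 402.8533 · e^0.110400 = 402.8533 × 1.116725 = €449.88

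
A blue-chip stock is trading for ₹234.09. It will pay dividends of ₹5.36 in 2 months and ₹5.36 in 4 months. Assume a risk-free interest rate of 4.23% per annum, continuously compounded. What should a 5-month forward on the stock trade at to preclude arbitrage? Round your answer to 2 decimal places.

PV(dividends) I = 5.36·e^(−0.0423·2/12) + 5.36·e^(−0.0423·4/12)
I = 5.3223 + 5.2850 = 10.6073
F = (S − I)·e^(rT) = (234.09 − 10.6073) · e^(0.0423·5/12)
= 223.4827 · e^0.017625 = 223.4827 × 1.017781 = ₹227.46

₹227.46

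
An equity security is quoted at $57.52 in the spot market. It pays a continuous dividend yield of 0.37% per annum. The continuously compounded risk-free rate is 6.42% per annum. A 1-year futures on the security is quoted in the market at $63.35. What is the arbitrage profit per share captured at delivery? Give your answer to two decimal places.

Fair futures: F* = S·e^(carry·T), with carry = (r − q) = 0.0642 − 0.0037 = 0.0605
F* = 57.52 · e^(0.0605 × 1) = 57.52 · e^0.060500 = 57.52 × 1.062368 = $61.1074
Market $63.35 > fair $61.1074: forward overpriced → cash-and-carry (buy spot, short the forward).
At maturity, profit = |F_mkt − F*| = |63.35 − 61.1074| = $2.24 per share

$2.24 per share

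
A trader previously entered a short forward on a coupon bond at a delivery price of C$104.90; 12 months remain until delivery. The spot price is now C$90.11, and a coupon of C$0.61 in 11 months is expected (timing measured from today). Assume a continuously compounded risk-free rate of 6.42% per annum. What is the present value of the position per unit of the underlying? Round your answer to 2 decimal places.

C$8.84

PV(remaining coupons) I = 0.61·e^(−0.0642·11/12) = 0.5751
Current forward F = (S − I)·e^(rT) = (90.11 − 0.5751)·e^(0.0642·12/12) = 89.5349 × 1.066306 = 95.4716
Value (long) = (F − K)·e^(−rT) = (95.4716 − 104.90) × 0.937817 = -8.8421
Short position value = −(long value) = C$8.84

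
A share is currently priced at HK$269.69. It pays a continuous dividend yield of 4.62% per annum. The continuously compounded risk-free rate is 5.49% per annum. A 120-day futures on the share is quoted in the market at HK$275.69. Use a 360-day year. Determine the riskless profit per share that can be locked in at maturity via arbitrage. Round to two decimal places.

Fair futures: F* = S·e^(carry·T), with carry = (r − q) = 0.0549 − 0.0462 = 0.0087
F* = 269.69 · e^(0.0087 × 120/360) = 269.69 · e^0.002900 = 269.69 × 1.002904 = HK$270.4732
Market HK$275.69 > fair HK$270.4732: forward overpriced → cash-and-carry (buy spot, short the forward).
At maturity, profit = |F_mkt − F*| = |275.69 − 270.4732| = HK$5.22 per share

HK$5.22 per share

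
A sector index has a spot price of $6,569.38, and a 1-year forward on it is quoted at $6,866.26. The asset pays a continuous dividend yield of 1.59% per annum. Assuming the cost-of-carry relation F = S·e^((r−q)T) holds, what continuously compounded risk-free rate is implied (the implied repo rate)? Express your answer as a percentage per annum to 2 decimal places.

6.01%

From F = S·e^((r−q)T): (r − q) = ln(F/S)/T
ln(6866.26/6569.38) = ln(1.045191) = 0.044200
(r − q) = 0.044200 / (1) = 0.044200
r = ln(F/S)/T + q = 0.044200 + 0.0159 = 0.060100
r = 6.01%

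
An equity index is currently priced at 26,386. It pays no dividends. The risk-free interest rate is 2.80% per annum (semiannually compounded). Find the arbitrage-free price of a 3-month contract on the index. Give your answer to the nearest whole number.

26,570

F = S · (1+r/2)^(2T)
= 26386 × 1.006976
F = 26,570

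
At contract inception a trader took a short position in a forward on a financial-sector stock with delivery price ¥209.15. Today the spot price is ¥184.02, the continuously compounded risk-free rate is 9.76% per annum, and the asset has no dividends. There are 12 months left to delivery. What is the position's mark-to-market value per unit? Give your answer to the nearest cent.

Current fair forward for the remaining 12 months: F = S·e^(r·T), r = 0.0976
F = 184.02 · e^(0.0976 × 12/12) = 184.02 × 1.102522 = 202.8861
Value of long forward = (F − K)·e^(−rT) = (202.8861 − 209.15) · e^(−0.0976·12/12)
= -6.2639 × 0.907012 = -5.68
Short position value = −(long value) = ¥5.68

¥5.68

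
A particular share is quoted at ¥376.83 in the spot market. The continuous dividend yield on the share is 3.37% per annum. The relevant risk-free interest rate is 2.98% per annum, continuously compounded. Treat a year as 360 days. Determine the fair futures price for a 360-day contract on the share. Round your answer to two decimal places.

F = S·e^((r − q)T) = 376.83 · e^((0.0298 − 0.0337) × 360/360)
= 376.83 · e^-0.003900 = 376.83 × 0.996108
F = ¥375.36

¥375.36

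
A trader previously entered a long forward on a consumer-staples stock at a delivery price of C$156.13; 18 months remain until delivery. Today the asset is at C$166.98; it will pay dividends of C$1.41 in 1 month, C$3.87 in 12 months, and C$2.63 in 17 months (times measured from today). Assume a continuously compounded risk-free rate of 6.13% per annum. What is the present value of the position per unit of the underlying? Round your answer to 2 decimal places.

C$17.11

PV(remaining dividends) I = 1.41·e^(−0.0613·1/12) + 3.87·e^(−0.0613·12/12) + 2.63·e^(−0.0613·17/12) = 7.4540
Current forward F = (S − I)·e^(rT) = (166.98 − 7.4540)·e^(0.0613·18/12) = 159.5260 × 1.096310 = 174.8899
Value (long) = (F − K)·e^(−rT) = (174.8899 − 156.13) × 0.912151 = 17.1119
Value = C$17.11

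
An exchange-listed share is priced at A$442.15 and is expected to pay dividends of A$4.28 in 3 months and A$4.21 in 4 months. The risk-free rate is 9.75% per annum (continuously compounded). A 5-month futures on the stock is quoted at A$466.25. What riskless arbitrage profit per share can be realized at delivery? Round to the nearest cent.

A$14.36 per share

PV(dividends) I = 4.28·e^(−0.0975·3/12) + 4.21·e^(−0.0975·4/12) = 8.2523
Fair futures F* = (S − I)·e^(rT) = (442.15 − 8.2523)·e^0.040625 = 433.8977 × 1.041461 = 451.8875
Market A$466.25 > fair 451.8875: forward overpriced → cash-and-carry (borrow at r, buy the stock and collect the dividends, short the forward).
Profit at T = |F_mkt − F*| = |466.25 − 451.8875| = A$14.36 per share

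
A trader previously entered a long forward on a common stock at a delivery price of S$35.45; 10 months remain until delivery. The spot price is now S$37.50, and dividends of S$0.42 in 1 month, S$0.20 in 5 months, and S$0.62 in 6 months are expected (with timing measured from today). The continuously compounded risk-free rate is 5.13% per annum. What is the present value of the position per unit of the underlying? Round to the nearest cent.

PV(remaining dividends) I = 0.42·e^(−0.0513·1/12) + 0.20·e^(−0.0513·5/12) + 0.62·e^(−0.0513·6/12) = 1.2183
Current forward F = (S − I)·e^(rT) = (37.50 − 1.2183)·e^(0.0513·10/12) = 36.2817 × 1.043677 = 37.8664
Value (long) = (F − K)·e^(−rT) = (37.8664 − 35.45) × 0.958151 = 2.3153
Value = S$2.32

S$2.32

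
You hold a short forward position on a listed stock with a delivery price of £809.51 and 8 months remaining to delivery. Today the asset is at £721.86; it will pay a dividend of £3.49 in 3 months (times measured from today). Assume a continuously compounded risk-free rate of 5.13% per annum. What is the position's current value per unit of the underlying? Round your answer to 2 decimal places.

PV(remaining dividends) I = 3.49·e^(−0.0513·3/12) = 3.4455
Current forward F = (S − I)·e^(rT) = (721.86 − 3.4455)·e^(0.0513·8/12) = 718.4145 × 1.034792 = 743.4096
Value (long) = (F − K)·e^(−rT) = (743.4096 − 809.51) × 0.966378 = -63.8780
Short position value = −(long value) = £63.88

£63.88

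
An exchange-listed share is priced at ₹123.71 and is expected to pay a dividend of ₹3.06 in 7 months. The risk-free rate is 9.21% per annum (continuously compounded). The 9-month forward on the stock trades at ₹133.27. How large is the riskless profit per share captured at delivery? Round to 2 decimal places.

PV(dividends) I = 3.06·e^(−0.0921·7/12) = 2.8999
Fair forward F* = (S − I)·e^(rT) = (123.71 − 2.8999)·e^0.069075 = 120.8101 × 1.071517 = 129.4501
Market ₹133.27 > fair 129.4501: forward overpriced → cash-and-carry (borrow at r, buy the stock and collect the dividends, short the forward).
Profit at T = |F_mkt − F*| = |133.27 − 129.4501| = ₹3.82 per share

₹3.82 per share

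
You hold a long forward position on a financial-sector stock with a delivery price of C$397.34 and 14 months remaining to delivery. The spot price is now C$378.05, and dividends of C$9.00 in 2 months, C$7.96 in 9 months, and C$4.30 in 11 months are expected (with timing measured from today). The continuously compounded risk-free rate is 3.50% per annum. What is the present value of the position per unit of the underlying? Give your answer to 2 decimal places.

PV(remaining dividends) I = 9.00·e^(−0.0350·2/12) + 7.96·e^(−0.0350·9/12) + 4.30·e^(−0.0350·11/12) = 20.8657
Current forward F = (S − I)·e^(rT) = (378.05 − 20.8657)·e^(0.0350·14/12) = 357.1843 × 1.041678 = 372.0710
Value (long) = (F − K)·e^(−rT) = (372.0710 − 397.34) × 0.959989 = -24.2580
Value = -C$24.26

-C$24.26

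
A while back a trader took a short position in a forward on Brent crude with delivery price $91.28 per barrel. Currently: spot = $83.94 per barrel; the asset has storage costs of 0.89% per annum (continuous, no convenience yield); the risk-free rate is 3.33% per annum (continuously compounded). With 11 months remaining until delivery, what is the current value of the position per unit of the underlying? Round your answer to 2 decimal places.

Current fair forward for the remaining 11 months: F = S·e^((r + u)·T), (r + u) = 0.0333 + 0.0089 = 0.0422
F = 83.94 · e^(0.0422 × 11/12) = 83.94 × 1.039441 = 87.2507
Value of long forward = (F − K)·e^(−rT) = (87.2507 − 91.28) · e^(−0.0333·11/12)
= -4.0293 × 0.969936 = -3.91
Short position value = −(long value) = $3.91

$3.91 per barrel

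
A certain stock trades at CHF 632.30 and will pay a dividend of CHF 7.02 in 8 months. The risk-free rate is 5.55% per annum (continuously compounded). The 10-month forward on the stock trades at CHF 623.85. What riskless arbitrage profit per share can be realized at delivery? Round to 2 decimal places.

CHF 31.30 per share

PV(dividends) I = 7.02·e^(−0.0555·8/12) = 6.7650
Fair forward F* = (S − I)·e^(rT) = (632.30 − 6.7650)·e^0.046250 = 625.5350 × 1.047336 = 655.1453
Market CHF 623.85 < fair 655.1453: forward underpriced → reverse cash-and-carry (short the stock, invest proceeds at r, pay the dividends, go long the forward).
Profit at T = |F_mkt − F*| = |623.85 − 655.1453| = CHF 31.30 per share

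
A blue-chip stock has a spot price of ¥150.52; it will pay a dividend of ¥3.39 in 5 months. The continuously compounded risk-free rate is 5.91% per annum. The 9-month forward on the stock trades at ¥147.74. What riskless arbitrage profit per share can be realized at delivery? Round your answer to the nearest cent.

¥6.14 per share

PV(dividends) I = 3.39·e^(−0.0591·5/12) = 3.3075
Fair forward F* = (S − I)·e^(rT) = (150.52 − 3.3075)·e^0.044325 = 147.2125 × 1.045322 = 153.8845
Market ¥147.74 < fair 153.8845: forward underpriced → reverse cash-and-carry (short the stock, invest proceeds at r, pay the dividends, go long the forward).
Profit at T = |F_mkt − F*| = |147.74 − 153.8845| = ¥6.14 per share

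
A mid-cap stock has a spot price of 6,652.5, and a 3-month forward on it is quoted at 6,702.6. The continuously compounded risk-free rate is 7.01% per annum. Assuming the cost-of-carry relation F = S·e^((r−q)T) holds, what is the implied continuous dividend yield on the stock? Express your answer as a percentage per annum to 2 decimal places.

From F = S·e^((r−q)T): (r − q) = ln(F/S)/T
ln(6702.6/6652.5) = ln(1.007531) = 0.007503
(r − q) = 0.007503 / (3/12) = 0.030012
q = r − ln(F/S)/T = 0.0701 − 0.030012 = 0.040088
q = 4.01%

4.01%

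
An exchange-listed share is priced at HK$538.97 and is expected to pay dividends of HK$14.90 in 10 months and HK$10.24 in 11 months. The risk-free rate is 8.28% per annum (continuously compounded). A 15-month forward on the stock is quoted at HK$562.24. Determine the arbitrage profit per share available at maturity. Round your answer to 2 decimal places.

PV(dividends) I = 14.90·e^(−0.0828·10/12) + 10.24·e^(−0.0828·11/12) = 23.3981
Fair forward F* = (S − I)·e^(rT) = (538.97 − 23.3981)·e^0.103500 = 515.5719 × 1.109046 = 571.7930
Market HK$562.24 < fair 571.7930: forward underpriced → reverse cash-and-carry (short the stock, invest proceeds at r, pay the dividends, go long the forward).
Profit at T = |F_mkt − F*| = |562.24 − 571.7930| = HK$9.55 per share

HK$9.55 per share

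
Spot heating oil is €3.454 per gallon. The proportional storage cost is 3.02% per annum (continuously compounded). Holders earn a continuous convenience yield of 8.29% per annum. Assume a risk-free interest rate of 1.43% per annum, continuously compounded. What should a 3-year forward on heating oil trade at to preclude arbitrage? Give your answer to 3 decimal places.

€3.078 per gallon

Net carry = r + u − y = 0.0143 + 0.0302 − 0.0829 = -0.0384
F = S·e^((r+u−y)T) = 3.454 · e^(-0.0384 × 3) = 3.454 · e^-0.115200
= 3.454 × 0.891188 = €3.078 per gallon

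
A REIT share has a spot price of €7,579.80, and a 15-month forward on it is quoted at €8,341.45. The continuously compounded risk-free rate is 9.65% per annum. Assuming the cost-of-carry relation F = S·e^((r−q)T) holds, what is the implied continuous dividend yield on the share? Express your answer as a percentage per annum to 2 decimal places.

1.99%

From F = S·e^((r−q)T): (r − q) = ln(F/S)/T
ln(8341.45/7579.80) = ln(1.100484) = 0.095750
(r − q) = 0.095750 / (15/12) = 0.076600
q = r − ln(F/S)/T = 0.0965 − 0.076600 = 0.019900
q = 1.99%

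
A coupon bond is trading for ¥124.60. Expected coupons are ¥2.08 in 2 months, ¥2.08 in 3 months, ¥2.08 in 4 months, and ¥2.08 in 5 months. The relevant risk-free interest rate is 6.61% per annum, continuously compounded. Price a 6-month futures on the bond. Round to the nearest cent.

¥120.35

PV(coupons) I = 2.08·e^(−0.0661·2/12) + 2.08·e^(−0.0661·3/12) + 2.08·e^(−0.0661·4/12) + 2.08·e^(−0.0661·5/12)
I = 2.0572 + 2.0459 + 2.0347 + 2.0235 = 8.1613
F = (S − I)·e^(rT) = (124.60 − 8.1613) · e^(0.0661·6/12)
= 116.4387 · e^0.033050 = 116.4387 × 1.033602 = ¥120.35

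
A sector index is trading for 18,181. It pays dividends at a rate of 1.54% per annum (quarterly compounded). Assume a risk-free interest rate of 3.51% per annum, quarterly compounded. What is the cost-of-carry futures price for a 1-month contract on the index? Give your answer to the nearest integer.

F = S · (1+r/4)^(4T) / (1+q/4)^(4T)
= 18181 × 1.002916 / 1.001282 = 18181 × 1.001632
F = 18,211

18,211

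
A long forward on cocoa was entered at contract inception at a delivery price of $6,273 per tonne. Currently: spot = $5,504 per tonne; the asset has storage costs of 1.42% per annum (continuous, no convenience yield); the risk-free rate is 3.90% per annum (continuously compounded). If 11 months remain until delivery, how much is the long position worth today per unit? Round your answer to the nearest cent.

-$476.59 per tonne

Current fair forward for the remaining 11 months: F = S·e^((r + u)·T), (r + u) = 0.0390 + 0.0142 = 0.0532
F = 5504 · e^(0.0532 × 11/12) = 5504 × 1.04997533 = 5779.0642
Value of long forward = (F − K)·e^(−rT) = (5779.0642 − 6273) · e^(−0.0390·11/12)
= -493.9358 × 0.96488148 = -476.59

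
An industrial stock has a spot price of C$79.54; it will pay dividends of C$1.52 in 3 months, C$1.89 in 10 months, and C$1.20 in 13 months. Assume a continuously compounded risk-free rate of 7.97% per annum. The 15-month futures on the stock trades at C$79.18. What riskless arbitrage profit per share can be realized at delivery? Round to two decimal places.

C$3.88 per share

PV(dividends) I = 1.52·e^(−0.0797·3/12) + 1.89·e^(−0.0797·10/12) + 1.20·e^(−0.0797·13/12) = 4.3593
Fair futures F* = (S − I)·e^(rT) = (79.54 − 4.3593)·e^0.099625 = 75.1807 × 1.104757 = 83.0564
Market C$79.18 < fair 83.0564: forward underpriced → reverse cash-and-carry (short the stock, invest proceeds at r, pay the dividends, go long the forward).
Profit at T = |F_mkt − F*| = |79.18 − 83.0564| = C$3.88 per share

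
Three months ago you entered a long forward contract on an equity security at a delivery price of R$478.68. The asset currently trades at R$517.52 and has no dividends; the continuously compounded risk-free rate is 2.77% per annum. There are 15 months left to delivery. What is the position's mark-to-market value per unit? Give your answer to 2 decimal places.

R$55.13

Current fair forward for the remaining 15 months: F = S·e^(r·T), r = 0.0277
F = 517.52 · e^(0.0277 × 15/12) = 517.52 × 1.035231 = 535.7527
Value of long forward = (F − K)·e^(−rT) = (535.7527 − 478.68) · e^(−0.0277·15/12)
= 57.0727 × 0.965968 = 55.13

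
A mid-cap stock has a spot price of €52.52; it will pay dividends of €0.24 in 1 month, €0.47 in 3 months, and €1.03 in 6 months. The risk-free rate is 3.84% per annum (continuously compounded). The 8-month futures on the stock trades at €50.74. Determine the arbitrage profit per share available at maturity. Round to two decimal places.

€1.38 per share

PV(dividends) I = 0.24·e^(−0.0384·1/12) + 0.47·e^(−0.0384·3/12) + 1.03·e^(−0.0384·6/12) = 1.7152
Fair futures F* = (S − I)·e^(rT) = (52.52 − 1.7152)·e^0.025600 = 50.8048 × 1.025930 = 52.1222
Market €50.74 < fair 52.1222: forward underpriced → reverse cash-and-carry (short the stock, invest proceeds at r, pay the dividends, go long the forward).
Profit at T = |F_mkt − F*| = |50.74 − 52.1222| = €1.38 per share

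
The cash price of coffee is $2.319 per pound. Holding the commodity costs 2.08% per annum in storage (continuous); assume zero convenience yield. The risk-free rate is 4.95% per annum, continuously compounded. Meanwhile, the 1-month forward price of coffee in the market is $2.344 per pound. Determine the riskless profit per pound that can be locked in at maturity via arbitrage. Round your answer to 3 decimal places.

$0.011 per pound

Fair forward: F* = S·e^(carry·T), with carry = (r + u) = 0.0495 + 0.0208 = 0.0703
F* = 2.319 · e^(0.0703 × 1/12) = 2.319 · e^0.005858 = 2.319 × 1.005875 = $2.3326
Market $2.344 > fair $2.3326: forward overpriced → cash-and-carry (buy spot, short the forward).
At maturity, profit = |F_mkt − F*| = |2.344 − 2.3326| = $0.011 per pound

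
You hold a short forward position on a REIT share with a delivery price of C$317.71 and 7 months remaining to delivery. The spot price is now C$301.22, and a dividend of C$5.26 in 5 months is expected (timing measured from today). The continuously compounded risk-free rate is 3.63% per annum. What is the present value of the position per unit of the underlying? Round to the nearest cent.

PV(remaining dividends) I = 5.26·e^(−0.0363·5/12) = 5.1810
Current forward F = (S − I)·e^(rT) = (301.22 − 5.1810)·e^(0.0363·7/12) = 296.0390 × 1.021401 = 302.3745
Value (long) = (F − K)·e^(−rT) = (302.3745 − 317.71) × 0.979048 = -15.0142
Short position value = −(long value) = C$15.01

C$15.01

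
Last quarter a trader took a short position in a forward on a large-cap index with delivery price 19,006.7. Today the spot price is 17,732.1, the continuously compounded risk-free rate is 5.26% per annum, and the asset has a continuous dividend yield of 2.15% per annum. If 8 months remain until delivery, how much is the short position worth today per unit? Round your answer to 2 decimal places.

872.00

Current fair forward for the remaining 8 months: F = S·e^((r − q)·T), (r − q) = 0.0526 − 0.0215 = 0.0311
F = 17732.1 · e^(0.0311 × 8/12) = 17732.1 × 1.02094976 = 18103.5832
Value of long forward = (F − K)·e^(−rT) = (18103.5832 − 19006.7) · e^(−0.0526·8/12)
= -903.1168 × 0.96554104 = -872.00
Short position value = −(long value) = 872.00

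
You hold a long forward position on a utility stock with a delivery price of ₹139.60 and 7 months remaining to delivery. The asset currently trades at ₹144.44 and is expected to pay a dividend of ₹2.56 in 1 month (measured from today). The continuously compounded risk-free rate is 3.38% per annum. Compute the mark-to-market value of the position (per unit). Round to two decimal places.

₹5.01

PV(remaining dividends) I = 2.56·e^(−0.0338·1/12) = 2.5528
Current forward F = (S − I)·e^(rT) = (144.44 − 2.5528)·e^(0.0338·7/12) = 141.8872 × 1.019912 = 144.7125
Value (long) = (F − K)·e^(−rT) = (144.7125 − 139.60) × 0.980476 = 5.0127
Value = ₹5.01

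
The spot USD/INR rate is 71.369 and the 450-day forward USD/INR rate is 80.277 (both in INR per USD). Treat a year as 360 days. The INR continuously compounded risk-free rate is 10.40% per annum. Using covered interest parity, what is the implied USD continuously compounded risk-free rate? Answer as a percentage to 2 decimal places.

0.99%

F = S·e^((r_INR − r_USD)T) ⇒ r_USD = r_INR − ln(F/S)/T
ln(80.277/71.369) = 0.117620; /(450/360) = 0.094096
r_USD = 0.1040 − 0.094096 = 0.009904
r_USD = 0.99%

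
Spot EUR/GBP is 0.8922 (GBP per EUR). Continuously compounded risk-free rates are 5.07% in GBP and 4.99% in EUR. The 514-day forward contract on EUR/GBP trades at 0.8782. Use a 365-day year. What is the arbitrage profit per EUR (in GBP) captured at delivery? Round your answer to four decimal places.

0.0150 per EUR (in GBP)

Fair forward: F* = S·e^(carry·T), with carry = (r_GBP − r_EUR) = 0.0507 − 0.0499 = 0.0008
F* = 0.8922 · e^(0.0008 × 514/365) = 0.8922 · e^0.001127 = 0.8922 × 1.001128 = 0.8932
Market 0.8782 < fair 0.8932: forward underpriced → reverse cash-and-carry (short spot, go long the forward).
At maturity, profit = |F_mkt − F*| = |0.8782 − 0.8932| = 0.0150 per EUR (in GBP)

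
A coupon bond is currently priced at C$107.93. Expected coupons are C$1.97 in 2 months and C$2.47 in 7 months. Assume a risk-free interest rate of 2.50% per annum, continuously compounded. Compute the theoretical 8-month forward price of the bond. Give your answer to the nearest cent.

PV(coupons) I = 1.97·e^(−0.0250·2/12) + 2.47·e^(−0.0250·7/12)
I = 1.9618 + 2.4342 = 4.3960
F = (S − I)·e^(rT) = (107.93 − 4.3960) · e^(0.0250·8/12)
= 103.5340 · e^0.016667 = 103.5340 × 1.016807 = C$105.27

C$105.27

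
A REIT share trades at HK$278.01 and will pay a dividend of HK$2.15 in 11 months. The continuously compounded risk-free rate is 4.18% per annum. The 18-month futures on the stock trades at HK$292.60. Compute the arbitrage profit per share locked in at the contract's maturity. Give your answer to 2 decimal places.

PV(dividends) I = 2.15·e^(−0.0418·11/12) = 2.0692
Fair futures F* = (S − I)·e^(rT) = (278.01 − 2.0692)·e^0.062700 = 275.9408 × 1.064707 = 293.7961
Market HK$292.60 < fair 293.7961: forward underpriced → reverse cash-and-carry (short the stock, invest proceeds at r, pay the dividends, go long the forward).
Profit at T = |F_mkt − F*| = |292.60 − 293.7961| = HK$1.20 per share

HK$1.20 per share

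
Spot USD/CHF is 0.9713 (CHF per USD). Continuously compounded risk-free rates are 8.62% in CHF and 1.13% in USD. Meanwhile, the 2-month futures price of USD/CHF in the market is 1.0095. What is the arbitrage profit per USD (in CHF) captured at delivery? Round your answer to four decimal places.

Fair futures: F* = S·e^(carry·T), with carry = (r_CHF − r_USD) = 0.0862 − 0.0113 = 0.0749
F* = 0.9713 · e^(0.0749 × 2/12) = 0.9713 · e^0.012483 = 0.9713 × 1.012561 = 0.9835
Market 1.0095 > fair 0.9835: forward overpriced → cash-and-carry (buy spot, short the forward).
At maturity, profit = |F_mkt − F*| = |1.0095 − 0.9835| = 0.0260 per USD (in CHF)

0.0260 per USD (in CHF)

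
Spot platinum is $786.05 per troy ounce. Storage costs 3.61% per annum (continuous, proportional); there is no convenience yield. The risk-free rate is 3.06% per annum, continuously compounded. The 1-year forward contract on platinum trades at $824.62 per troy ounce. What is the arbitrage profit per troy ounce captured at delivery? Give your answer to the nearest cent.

$15.65 per troy ounce

Fair forward: F* = S·e^(carry·T), with carry = (r + u) = 0.0306 + 0.0361 = 0.0667
F* = 786.05 · e^(0.0667 × 1) = 786.05 · e^0.066700 = 786.05 × 1.068975 = $840.2678
Market $824.62 < fair $840.2678: forward underpriced → reverse cash-and-carry (short spot, go long the forward).
At maturity, profit = |F_mkt − F*| = |824.62 − 840.2678| = $15.65 per troy ounce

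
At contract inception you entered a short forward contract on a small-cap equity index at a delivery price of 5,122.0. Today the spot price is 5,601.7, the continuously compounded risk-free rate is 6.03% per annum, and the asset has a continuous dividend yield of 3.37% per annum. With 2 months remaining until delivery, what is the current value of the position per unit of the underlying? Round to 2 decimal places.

-499.54

Current fair forward for the remaining 2 months: F = S·e^((r − q)·T), (r − q) = 0.0603 − 0.0337 = 0.0266
F = 5601.7 · e^(0.0266 × 2/12) = 5601.7 × 1.00444318 = 5626.5894
Value of long forward = (F − K)·e^(−rT) = (5626.5894 − 5122.0) · e^(−0.0603·2/12)
= 504.5894 × 0.99000033 = 499.54
Short position value = −(long value) = -499.54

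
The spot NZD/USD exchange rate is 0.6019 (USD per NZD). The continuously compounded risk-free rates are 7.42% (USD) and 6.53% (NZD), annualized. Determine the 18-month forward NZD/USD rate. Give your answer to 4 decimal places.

F = S·e^((r_USD − r_NZD)T) = 0.6019 · e^((0.0742 − 0.0653) × 18/12)
= 0.6019 · e^0.013350 = 0.6019 × 1.013440
F = 0.6100 USD per NZD

0.6100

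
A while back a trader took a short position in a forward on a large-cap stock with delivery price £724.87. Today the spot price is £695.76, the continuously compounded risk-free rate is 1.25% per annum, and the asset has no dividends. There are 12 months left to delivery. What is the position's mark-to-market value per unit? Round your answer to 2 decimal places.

Current fair forward for the remaining 12 months: F = S·e^(r·T), r = 0.0125
F = 695.76 · e^(0.0125 × 12/12) = 695.76 × 1.012578 = 704.5113
Value of long forward = (F − K)·e^(−rT) = (704.5113 − 724.87) · e^(−0.0125·12/12)
= -20.3587 × 0.987578 = -20.11
Short position value = −(long value) = £20.11

£20.11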